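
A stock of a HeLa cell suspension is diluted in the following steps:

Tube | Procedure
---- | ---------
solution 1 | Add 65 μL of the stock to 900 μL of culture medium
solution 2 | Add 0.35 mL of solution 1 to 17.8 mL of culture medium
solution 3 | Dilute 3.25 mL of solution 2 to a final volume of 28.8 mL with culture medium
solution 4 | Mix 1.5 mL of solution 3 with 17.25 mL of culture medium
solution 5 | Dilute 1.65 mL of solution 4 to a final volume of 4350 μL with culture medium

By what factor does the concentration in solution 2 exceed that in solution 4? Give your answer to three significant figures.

111

Step 1: 65 μL + 900 μL = 965 μL total → factor 965/65 = 14.846
Step 2: 0.35 mL + 17.8 mL = 18.15 mL total → factor 18.15/0.35 = 51.857
Step 3: 3.25 mL brought to 28.8 mL → factor 28.8/3.25 = 8.8615
Step 4: 1.5 mL + 17.25 mL = 18.75 mL total → factor 18.75/1.5 = 12.5
Dilution factor to solution 2 = 769.88; to solution 4 = 85279
[solution 2]/[solution 4] = (factor to solution 4)/(factor to solution 2) = 85279/769.88 = 111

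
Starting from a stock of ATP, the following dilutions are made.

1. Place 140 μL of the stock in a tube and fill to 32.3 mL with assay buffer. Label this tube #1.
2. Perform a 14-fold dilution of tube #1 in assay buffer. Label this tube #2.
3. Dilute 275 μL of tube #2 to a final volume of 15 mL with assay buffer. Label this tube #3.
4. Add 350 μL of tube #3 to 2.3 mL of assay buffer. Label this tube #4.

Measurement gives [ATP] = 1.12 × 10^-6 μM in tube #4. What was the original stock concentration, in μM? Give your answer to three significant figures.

1.49 μM

Step 1: 140 μL brought to 32.3 mL → factor 32300/140 = 230.71
Step 2: 14-fold → factor 14
Step 3: 275 μL brought to 15 mL → factor 15000/275 = 54.545
Step 4: 350 μL + 2.3 mL = 2650 μL total → factor 2650/350 = 7.5714
Overall dilution factor = 230.71 × 14 × 54.545 × 7.5714 = 1.3339 × 10^6
Stock = 1.12 × 10^-6 μM × 1.3339 × 10^6 = 1.49 μM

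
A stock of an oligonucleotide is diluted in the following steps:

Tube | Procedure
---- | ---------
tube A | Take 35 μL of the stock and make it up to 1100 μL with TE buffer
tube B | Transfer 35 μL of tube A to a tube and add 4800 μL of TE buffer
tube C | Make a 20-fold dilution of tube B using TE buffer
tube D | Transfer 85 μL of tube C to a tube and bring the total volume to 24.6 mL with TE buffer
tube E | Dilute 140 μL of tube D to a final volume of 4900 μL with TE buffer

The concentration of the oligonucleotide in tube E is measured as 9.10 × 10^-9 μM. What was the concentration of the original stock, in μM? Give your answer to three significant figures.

8.00 μM

Step 1: 35 μL brought to 1100 μL → factor 1100/35 = 31.429
Step 2: 35 μL + 4800 μL = 4835 μL total → factor 4835/35 = 138.14
Step 3: 20-fold → factor 20
Step 4: 85 μL brought to 24.6 mL → factor 24600/85 = 289.41
Step 5: 140 μL brought to 4900 μL → factor 4900/140 = 35
Overall dilution factor = 31.429 × 138.14 × 20 × 289.41 × 35 = 8.7956 × 10^8
Stock = 9.10 × 10^-9 μM × 8.7956 × 10^8 = 8.00 μM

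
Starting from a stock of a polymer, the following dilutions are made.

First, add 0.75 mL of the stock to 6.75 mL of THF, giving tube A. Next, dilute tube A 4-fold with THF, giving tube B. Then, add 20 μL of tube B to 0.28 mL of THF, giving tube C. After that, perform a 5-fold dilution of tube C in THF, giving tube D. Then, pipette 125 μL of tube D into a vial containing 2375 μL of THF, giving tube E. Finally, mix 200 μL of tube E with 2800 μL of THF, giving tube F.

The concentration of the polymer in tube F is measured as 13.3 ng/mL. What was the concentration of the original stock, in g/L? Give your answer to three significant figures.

Step 1: 0.75 mL + 6.75 mL = 7.5 mL total → factor 7.5/0.75 = 10
Step 2: 4-fold → factor 4
Step 3: 20 μL + 0.28 mL = 300 μL total → factor 300/20 = 15
Step 4: 5-fold → factor 5
Step 5: 125 μL + 2375 μL = 2500 μL total → factor 2500/125 = 20
Step 6: 200 μL + 2800 μL = 3000 μL total → factor 3000/200 = 15
Overall dilution factor = 10 × 4 × 15 × 5 × 20 × 15 = 9 × 10^5
Stock = 13.3 ng/mL × 9 × 10^5 = 1.197 × 10^7 ng/mL = 12.0 g/L

12.0 g/L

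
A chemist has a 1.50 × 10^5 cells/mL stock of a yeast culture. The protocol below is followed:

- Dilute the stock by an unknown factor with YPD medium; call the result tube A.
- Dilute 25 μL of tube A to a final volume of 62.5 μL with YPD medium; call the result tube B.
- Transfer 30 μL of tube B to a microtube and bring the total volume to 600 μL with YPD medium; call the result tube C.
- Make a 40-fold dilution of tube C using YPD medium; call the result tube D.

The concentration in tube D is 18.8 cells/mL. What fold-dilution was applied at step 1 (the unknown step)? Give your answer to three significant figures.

Step 1: unknown factor x
Step 2: 25 μL brought to 62.5 μL → factor 62.5/25 = 2.5
Step 3: 30 μL brought to 600 μL → factor 600/30 = 20
Step 4: 40-fold → factor 40
Product of known-step factors = 2000
Overall factor = 1.50 × 10^5 cells/mL / (18.8 cells/mL) = 7978.7
x = 7978.7 / 2000 = 3.99

3.99-fold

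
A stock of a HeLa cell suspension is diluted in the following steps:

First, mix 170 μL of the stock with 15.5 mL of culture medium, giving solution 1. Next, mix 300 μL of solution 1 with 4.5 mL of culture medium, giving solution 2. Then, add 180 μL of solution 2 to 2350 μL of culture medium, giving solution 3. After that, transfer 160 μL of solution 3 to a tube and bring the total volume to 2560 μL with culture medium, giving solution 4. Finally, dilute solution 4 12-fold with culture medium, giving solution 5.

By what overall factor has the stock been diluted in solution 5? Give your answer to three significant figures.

3.98 × 10^6

Step 1: 170 μL + 15.5 mL = 15670 μL total → factor 15670/170 = 92.176
Step 2: 300 μL + 4.5 mL = 4800 μL total → factor 4800/300 = 16
Step 3: 180 μL + 2350 μL = 2530 μL total → factor 2530/180 = 14.056
Step 4: 160 μL brought to 2560 μL → factor 2560/160 = 16
Step 5: 12-fold → factor 12
Overall dilution factor = 92.176 × 16 × 14.056 × 16 × 12 = 3.9801 × 10^6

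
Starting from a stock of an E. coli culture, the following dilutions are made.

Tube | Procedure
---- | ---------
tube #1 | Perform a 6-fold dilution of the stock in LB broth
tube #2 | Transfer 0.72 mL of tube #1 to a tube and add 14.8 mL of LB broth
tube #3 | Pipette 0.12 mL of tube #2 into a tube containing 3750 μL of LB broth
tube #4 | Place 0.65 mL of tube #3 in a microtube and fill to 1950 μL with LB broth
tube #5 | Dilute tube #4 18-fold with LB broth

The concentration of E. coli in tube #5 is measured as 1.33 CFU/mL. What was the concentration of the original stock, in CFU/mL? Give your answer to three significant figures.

Step 1: 6-fold → factor 6
Step 2: 0.72 mL + 14.8 mL = 15.52 mL total → factor 15.52/0.72 = 21.556
Step 3: 0.12 mL + 3750 μL = 3.87 mL total → factor 3.87/0.12 = 32.25
Step 4: 0.65 mL brought to 1950 μL → factor 1.95/0.65 = 3
Step 5: 18-fold → factor 18
Overall dilution factor = 6 × 21.556 × 32.25 × 3 × 18 = 2.2523 × 10^5
Stock = 1.33 CFU/mL × 2.2523 × 10^5 = 3.00 × 10^5 CFU/mL

3.00 × 10^5 CFU/mL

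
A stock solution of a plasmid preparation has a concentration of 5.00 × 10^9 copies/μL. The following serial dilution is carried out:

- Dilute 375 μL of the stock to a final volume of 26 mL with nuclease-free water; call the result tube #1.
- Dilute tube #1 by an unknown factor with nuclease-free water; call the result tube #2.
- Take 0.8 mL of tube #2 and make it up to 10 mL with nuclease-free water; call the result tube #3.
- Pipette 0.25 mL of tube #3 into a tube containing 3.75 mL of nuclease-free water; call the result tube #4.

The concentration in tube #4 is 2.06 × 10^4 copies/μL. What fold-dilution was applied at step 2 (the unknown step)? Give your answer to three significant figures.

Step 1: 375 μL brought to 26 mL → factor 26000/375 = 69.333
Step 2: unknown factor x
Step 3: 0.8 mL brought to 10 mL → factor 10/0.8 = 12.5
Step 4: 0.25 mL + 3.75 mL = 4 mL total → factor 4/0.25 = 16
Product of known-step factors = 13867
Overall factor = 5.00 × 10^9 copies/μL / (2.06 × 10^4 copies/μL) = 2.4272 × 10^5
x = 2.4272 × 10^5 / 13867 = 17.5

17.5-fold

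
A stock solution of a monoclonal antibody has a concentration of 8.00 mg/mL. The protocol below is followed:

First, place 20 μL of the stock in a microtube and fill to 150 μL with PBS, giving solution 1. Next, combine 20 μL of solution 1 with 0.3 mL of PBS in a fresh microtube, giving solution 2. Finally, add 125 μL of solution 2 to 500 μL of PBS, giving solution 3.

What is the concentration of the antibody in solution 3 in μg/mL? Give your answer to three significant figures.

Step 1: 20 μL brought to 150 μL → factor 150/20 = 7.5
Step 2: 20 μL + 0.3 mL = 320 μL total → factor 320/20 = 16
Step 3: 125 μL + 500 μL = 625 μL total → factor 625/125 = 5
Overall dilution factor = 7.5 × 16 × 5 = 600
Final = 8.00 mg/mL / 600 = 0.01333 mg/mL = 13.3 μg/mL

13.3 μg/mL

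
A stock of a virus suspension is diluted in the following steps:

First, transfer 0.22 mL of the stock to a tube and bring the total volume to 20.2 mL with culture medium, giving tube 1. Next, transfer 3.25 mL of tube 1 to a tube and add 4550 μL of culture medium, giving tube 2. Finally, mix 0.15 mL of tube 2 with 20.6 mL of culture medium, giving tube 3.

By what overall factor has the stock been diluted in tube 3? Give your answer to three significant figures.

Step 1: 0.22 mL brought to 20.2 mL → factor 20.2/0.22 = 91.818
Step 2: 3.25 mL + 4550 μL = 7.8 mL total → factor 7.8/3.25 = 2.4
Step 3: 0.15 mL + 20.6 mL = 20.75 mL total → factor 20.75/0.15 = 138.33
Overall dilution factor = 91.818 × 2.4 × 138.33 = 30484

3.05 × 10^4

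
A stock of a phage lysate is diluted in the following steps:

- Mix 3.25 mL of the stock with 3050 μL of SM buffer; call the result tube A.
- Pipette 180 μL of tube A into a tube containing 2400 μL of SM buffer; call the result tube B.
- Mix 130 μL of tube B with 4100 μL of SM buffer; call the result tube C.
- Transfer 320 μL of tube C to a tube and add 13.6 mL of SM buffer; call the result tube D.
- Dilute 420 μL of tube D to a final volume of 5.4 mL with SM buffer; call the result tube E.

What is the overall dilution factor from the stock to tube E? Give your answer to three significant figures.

Step 1: 3.25 mL + 3050 μL = 6.3 mL total → factor 6.3/3.25 = 1.9385
Step 2: 180 μL + 2400 μL = 2580 μL total → factor 2580/180 = 14.333
Step 3: 130 μL + 4100 μL = 4230 μL total → factor 4230/130 = 32.538
Step 4: 320 μL + 13.6 mL = 13920 μL total → factor 13920/320 = 43.5
Step 5: 420 μL brought to 5.4 mL → factor 5400/420 = 12.857
Overall dilution factor = 1.9385 × 14.333 × 32.538 × 43.5 × 12.857 = 5.0563 × 10^5

5.06 × 10^5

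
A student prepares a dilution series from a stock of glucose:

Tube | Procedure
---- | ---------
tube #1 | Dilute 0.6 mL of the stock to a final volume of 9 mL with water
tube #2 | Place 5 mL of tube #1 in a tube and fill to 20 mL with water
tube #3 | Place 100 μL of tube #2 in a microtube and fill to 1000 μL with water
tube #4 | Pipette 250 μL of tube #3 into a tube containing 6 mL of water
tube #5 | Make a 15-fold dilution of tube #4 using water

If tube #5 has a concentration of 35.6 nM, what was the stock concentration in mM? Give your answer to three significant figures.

Step 1: 0.6 mL brought to 9 mL → factor 9/0.6 = 15
Step 2: 5 mL brought to 20 mL → factor 20/5 = 4
Step 3: 100 μL brought to 1000 μL → factor 1000/100 = 10
Step 4: 250 μL + 6 mL = 6250 μL total → factor 6250/250 = 25
Step 5: 15-fold → factor 15
Overall dilution factor = 15 × 4 × 10 × 25 × 15 = 2.25 × 10^5
Stock = 35.6 nM × 2.25 × 10^5 = 8.010 × 10^6 nM = 8.01 mM

8.01 mM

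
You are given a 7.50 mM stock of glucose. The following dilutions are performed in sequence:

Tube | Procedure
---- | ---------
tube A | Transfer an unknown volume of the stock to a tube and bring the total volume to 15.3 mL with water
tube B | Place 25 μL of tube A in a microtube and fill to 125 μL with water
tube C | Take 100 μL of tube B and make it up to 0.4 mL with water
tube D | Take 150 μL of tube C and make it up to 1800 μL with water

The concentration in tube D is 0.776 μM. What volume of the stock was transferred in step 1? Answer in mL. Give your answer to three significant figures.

Step 1: v brought to 15.3 mL → factor = 15.3 mL/v
Step 2: 25 μL brought to 125 μL → factor 125/25 = 5
Step 3: 100 μL brought to 0.4 mL → factor 400/100 = 4
Step 4: 150 μL brought to 1800 μL → factor 1800/150 = 12
Product of known-step factors = 240
Overall factor = 7.50 mM / (0.776 μM) = 9664.9
Step-1 factor = 9664.9 / 240 = 40.271
v = 15.3 mL / 40.271 = 0.380 mL

0.380 mL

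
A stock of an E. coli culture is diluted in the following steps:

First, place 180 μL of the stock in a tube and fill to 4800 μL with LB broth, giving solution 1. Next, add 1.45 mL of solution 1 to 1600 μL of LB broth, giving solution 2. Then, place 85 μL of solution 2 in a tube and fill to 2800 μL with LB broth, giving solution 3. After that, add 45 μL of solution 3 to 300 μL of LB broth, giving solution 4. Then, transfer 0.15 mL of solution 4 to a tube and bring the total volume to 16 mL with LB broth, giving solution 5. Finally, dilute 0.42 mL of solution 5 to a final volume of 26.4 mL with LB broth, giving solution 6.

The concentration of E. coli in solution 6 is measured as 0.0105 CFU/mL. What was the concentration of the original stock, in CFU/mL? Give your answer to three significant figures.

Step 1: 180 μL brought to 4800 μL → factor 4800/180 = 26.667
Step 2: 1.45 mL + 1600 μL = 3.05 mL total → factor 3.05/1.45 = 2.1034
Step 3: 85 μL brought to 2800 μL → factor 2800/85 = 32.941
Step 4: 45 μL + 300 μL = 345 μL total → factor 345/45 = 7.6667
Step 5: 0.15 mL brought to 16 mL → factor 16/0.15 = 106.67
Step 6: 0.42 mL brought to 26.4 mL → factor 26.4/0.42 = 62.857
Overall dilution factor = 26.667 × 2.1034 × 32.941 × 7.6667 × 106.67 × 62.857 = 9.4979 × 10^7
Stock = 0.0105 CFU/mL × 9.4979 × 10^7 = 9.97 × 10^5 CFU/mL

9.97 × 10^5 CFU/mL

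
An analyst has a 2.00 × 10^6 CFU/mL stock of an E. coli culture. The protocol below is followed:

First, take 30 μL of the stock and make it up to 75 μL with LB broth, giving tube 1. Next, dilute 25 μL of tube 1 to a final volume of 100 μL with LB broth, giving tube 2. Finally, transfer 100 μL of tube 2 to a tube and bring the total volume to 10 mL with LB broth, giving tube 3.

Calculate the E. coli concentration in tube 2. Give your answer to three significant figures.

Step 1: 30 μL brought to 75 μL → factor 75/30 = 2.5
Step 2: 25 μL brought to 100 μL → factor 100/25 = 4
Dilution factor through tube 2 = 2.5 × 4 = 10
[tube 2] = 2.00 × 10^6 CFU/mL / 10 = 2.00 × 10^5 CFU/mL

2.00 × 10^5 CFU/mL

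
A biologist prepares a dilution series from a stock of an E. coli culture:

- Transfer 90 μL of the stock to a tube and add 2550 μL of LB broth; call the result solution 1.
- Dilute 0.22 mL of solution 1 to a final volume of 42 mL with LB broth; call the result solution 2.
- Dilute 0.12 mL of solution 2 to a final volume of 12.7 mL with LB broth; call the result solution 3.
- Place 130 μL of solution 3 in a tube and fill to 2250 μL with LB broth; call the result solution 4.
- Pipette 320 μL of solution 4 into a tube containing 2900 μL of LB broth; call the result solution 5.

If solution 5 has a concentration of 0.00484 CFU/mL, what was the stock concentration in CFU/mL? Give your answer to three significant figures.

5.00 × 10^5 CFU/mL

Step 1: 90 μL + 2550 μL = 2640 μL total → factor 2640/90 = 29.333
Step 2: 0.22 mL brought to 42 mL → factor 42/0.22 = 190.91
Step 3: 0.12 mL brought to 12.7 mL → factor 12.7/0.12 = 105.83
Step 4: 130 μL brought to 2250 μL → factor 2250/130 = 17.308
Step 5: 320 μL + 2900 μL = 3220 μL total → factor 3220/320 = 10.062
Overall dilution factor = 29.333 × 190.91 × 105.83 × 17.308 × 10.062 = 1.0322 × 10^8
Stock = 0.00484 CFU/mL × 1.0322 × 10^8 = 5.00 × 10^5 CFU/mL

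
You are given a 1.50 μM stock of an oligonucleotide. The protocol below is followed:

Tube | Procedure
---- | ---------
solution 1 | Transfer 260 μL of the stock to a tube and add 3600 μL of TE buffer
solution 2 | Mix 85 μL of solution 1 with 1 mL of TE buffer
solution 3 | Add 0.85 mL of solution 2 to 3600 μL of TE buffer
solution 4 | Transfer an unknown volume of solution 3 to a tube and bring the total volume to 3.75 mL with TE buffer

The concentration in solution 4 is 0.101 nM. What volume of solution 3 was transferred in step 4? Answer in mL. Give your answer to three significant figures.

0.251 mL

Step 1: 260 μL + 3600 μL = 3860 μL total → factor 3860/260 = 14.846
Step 2: 85 μL + 1 mL = 1085 μL total → factor 1085/85 = 12.765
Step 3: 0.85 mL + 3600 μL = 4.45 mL total → factor 4.45/0.85 = 5.2353
Step 4: v brought to 3.75 mL → factor = 3.75 mL/v
Product of known-step factors = 992.12
Overall factor = 1.50 μM / (0.101 nM) = 14851
Step-4 factor = 14851 / 992.12 = 14.969
v = 3.75 mL / 14.969 = 0.251 mL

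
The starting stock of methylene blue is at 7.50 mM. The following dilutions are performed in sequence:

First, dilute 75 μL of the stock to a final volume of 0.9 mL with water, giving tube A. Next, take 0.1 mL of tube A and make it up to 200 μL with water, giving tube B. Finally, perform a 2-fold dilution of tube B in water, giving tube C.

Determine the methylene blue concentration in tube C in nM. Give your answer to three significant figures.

1.56 × 10^5 nM

Step 1: 75 μL brought to 0.9 mL → factor 900/75 = 12
Step 2: 0.1 mL brought to 200 μL → factor 0.2/0.1 = 2
Step 3: 2-fold → factor 2
Overall dilution factor = 12 × 2 × 2 = 48
Final = 7.50 mM / 48 = 0.1562 mM = 1.56 × 10^5 nM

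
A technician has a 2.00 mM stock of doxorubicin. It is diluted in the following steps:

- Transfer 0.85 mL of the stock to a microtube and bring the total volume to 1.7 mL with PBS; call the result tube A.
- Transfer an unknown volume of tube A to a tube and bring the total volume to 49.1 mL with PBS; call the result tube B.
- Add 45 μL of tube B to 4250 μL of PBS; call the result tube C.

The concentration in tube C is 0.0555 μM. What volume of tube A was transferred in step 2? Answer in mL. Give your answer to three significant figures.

Step 1: 0.85 mL brought to 1.7 mL → factor 1.7/0.85 = 2
Step 2: v brought to 49.1 mL → factor = 49.1 mL/v
Step 3: 45 μL + 4250 μL = 4295 μL total → factor 4295/45 = 95.444
Product of known-step factors = 190.89
Overall factor = 2.00 mM / (0.0555 μM) = 36036
Step-2 factor = 36036 / 190.89 = 188.78
v = 49.1 mL / 188.78 = 0.260 mL

0.260 mL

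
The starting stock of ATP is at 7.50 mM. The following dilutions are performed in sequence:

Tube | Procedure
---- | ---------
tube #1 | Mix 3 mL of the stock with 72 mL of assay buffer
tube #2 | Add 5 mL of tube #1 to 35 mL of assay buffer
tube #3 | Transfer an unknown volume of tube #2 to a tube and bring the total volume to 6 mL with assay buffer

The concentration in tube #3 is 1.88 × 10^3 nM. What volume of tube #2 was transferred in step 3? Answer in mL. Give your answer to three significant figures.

0.301 mL

Step 1: 3 mL + 72 mL = 75 mL total → factor 75/3 = 25
Step 2: 5 mL + 35 mL = 40 mL total → factor 40/5 = 8
Step 3: v brought to 6 mL → factor = 6 mL/v
Product of known-step factors = 200
Overall factor = 7.50 mM / (1.88 × 10^3 nM) = 3989.4
Step-3 factor = 3989.4 / 200 = 19.947
v = 6 mL / 19.947 = 0.301 mL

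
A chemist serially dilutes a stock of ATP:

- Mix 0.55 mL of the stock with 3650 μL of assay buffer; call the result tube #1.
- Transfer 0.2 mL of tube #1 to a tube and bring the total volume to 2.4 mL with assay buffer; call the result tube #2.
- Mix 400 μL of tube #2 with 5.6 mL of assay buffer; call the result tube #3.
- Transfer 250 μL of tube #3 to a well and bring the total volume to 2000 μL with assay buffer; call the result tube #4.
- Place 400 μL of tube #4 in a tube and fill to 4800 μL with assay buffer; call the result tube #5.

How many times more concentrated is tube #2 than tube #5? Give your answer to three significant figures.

Step 1: 0.55 mL + 3650 μL = 4.2 mL total → factor 4.2/0.55 = 7.6364
Step 2: 0.2 mL brought to 2.4 mL → factor 2.4/0.2 = 12
Step 3: 400 μL + 5.6 mL = 6000 μL total → factor 6000/400 = 15
Step 4: 250 μL brought to 2000 μL → factor 2000/250 = 8
Step 5: 400 μL brought to 4800 μL → factor 4800/400 = 12
Dilution factor to tube #2 = 91.636; to tube #5 = 1.3196 × 10^5
[tube #2]/[tube #5] = (factor to tube #5)/(factor to tube #2) = 1.3196 × 10^5/91.636 = 1.44 × 10^3

1.44 × 10^3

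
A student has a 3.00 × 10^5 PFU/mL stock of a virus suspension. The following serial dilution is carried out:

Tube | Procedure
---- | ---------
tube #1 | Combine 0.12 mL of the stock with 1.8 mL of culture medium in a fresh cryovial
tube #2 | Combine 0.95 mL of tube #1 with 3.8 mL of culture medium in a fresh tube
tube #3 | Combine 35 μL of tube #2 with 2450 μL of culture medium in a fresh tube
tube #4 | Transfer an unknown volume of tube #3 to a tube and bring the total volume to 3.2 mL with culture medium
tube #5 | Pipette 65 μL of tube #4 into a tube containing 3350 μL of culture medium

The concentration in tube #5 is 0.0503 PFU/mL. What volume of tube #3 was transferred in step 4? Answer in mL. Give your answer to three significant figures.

Step 1: 0.12 mL + 1.8 mL = 1.92 mL total → factor 1.92/0.12 = 16
Step 2: 0.95 mL + 3.8 mL = 4.75 mL total → factor 4.75/0.95 = 5
Step 3: 35 μL + 2450 μL = 2485 μL total → factor 2485/35 = 71
Step 4: v brought to 3.2 mL → factor = 3.2 mL/v
Step 5: 65 μL + 3350 μL = 3415 μL total → factor 3415/65 = 52.538
Product of known-step factors = 2.9842 × 10^5
Overall factor = 3.00 × 10^5 PFU/mL / (0.0503 PFU/mL) = 5.9642 × 10^6
Step-4 factor = 5.9642 × 10^6 / 2.9842 × 10^5 = 19.986
v = 3.2 mL / 19.986 = 0.160 mL

0.160 mL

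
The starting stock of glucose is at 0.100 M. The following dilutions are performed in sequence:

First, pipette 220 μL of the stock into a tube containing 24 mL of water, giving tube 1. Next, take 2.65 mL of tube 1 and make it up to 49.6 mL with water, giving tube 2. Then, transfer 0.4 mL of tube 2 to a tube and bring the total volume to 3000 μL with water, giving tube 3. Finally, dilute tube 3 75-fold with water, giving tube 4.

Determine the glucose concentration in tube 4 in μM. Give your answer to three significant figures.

0.0863 μM

Step 1: 220 μL + 24 mL = 24220 μL total → factor 24220/220 = 110.09
Step 2: 2.65 mL brought to 49.6 mL → factor 49.6/2.65 = 18.717
Step 3: 0.4 mL brought to 3000 μL → factor 3/0.4 = 7.5
Step 4: 75-fold → factor 75
Overall dilution factor = 110.09 × 18.717 × 7.5 × 75 = 1.1591 × 10^6
Final = 0.100 M / 1.1591 × 10^6 = 8.628 × 10^-8 M = 0.0863 μM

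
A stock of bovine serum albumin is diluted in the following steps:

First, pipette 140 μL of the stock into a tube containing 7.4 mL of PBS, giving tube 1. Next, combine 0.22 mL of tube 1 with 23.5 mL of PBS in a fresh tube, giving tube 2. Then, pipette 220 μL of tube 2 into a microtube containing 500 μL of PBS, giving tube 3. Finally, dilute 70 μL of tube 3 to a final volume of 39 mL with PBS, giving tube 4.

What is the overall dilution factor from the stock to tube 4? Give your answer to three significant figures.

1.06 × 10^7

Step 1: 140 μL + 7.4 mL = 7540 μL total → factor 7540/140 = 53.857
Step 2: 0.22 mL + 23.5 mL = 23.72 mL total → factor 23.72/0.22 = 107.82
Step 3: 220 μL + 500 μL = 720 μL total → factor 720/220 = 3.2727
Step 4: 70 μL brought to 39 mL → factor 39000/70 = 557.14
Overall dilution factor = 53.857 × 107.82 × 3.2727 × 557.14 = 1.0588 × 10^7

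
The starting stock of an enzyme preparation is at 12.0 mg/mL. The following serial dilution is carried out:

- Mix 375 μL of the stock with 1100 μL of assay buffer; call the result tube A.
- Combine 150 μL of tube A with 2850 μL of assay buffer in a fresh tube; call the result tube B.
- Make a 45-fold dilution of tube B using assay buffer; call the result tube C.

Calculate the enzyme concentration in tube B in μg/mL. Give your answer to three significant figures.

153 μg/mL

Step 1: 375 μL + 1100 μL = 1475 μL total → factor 1475/375 = 3.9333
Step 2: 150 μL + 2850 μL = 3000 μL total → factor 3000/150 = 20
Dilution factor through tube B = 3.9333 × 20 = 78.667
[tube B] = 12.0 mg/mL / 78.667 = 0.1525 mg/mL = 153 μg/mL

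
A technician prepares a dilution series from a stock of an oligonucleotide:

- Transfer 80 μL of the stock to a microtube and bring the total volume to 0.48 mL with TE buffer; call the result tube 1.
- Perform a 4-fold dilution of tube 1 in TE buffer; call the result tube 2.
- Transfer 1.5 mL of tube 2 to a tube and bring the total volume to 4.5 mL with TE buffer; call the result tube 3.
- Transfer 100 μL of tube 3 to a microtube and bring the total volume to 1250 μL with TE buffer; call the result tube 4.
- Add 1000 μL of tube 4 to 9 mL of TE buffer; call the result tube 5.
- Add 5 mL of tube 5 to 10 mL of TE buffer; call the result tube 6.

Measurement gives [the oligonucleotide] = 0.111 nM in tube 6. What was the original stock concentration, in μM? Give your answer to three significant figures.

Step 1: 80 μL brought to 0.48 mL → factor 480/80 = 6
Step 2: 4-fold → factor 4
Step 3: 1.5 mL brought to 4.5 mL → factor 4.5/1.5 = 3
Step 4: 100 μL brought to 1250 μL → factor 1250/100 = 12.5
Step 5: 1000 μL + 9 mL = 10000 μL total → factor 10000/1000 = 10
Step 6: 5 mL + 10 mL = 15 mL total → factor 15/5 = 3
Overall dilution factor = 6 × 4 × 3 × 12.5 × 10 × 3 = 27000
Stock = 0.111 nM × 27000 = 2997 nM = 3.00 μM

3.00 μM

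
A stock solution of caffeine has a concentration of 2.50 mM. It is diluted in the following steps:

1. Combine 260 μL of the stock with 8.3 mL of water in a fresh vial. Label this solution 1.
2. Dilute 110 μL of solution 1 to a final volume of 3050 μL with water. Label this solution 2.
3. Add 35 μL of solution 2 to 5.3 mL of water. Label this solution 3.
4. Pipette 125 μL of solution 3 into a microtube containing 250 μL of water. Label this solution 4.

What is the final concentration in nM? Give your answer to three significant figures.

5.99 nM

Step 1: 260 μL + 8.3 mL = 8560 μL total → factor 8560/260 = 32.923
Step 2: 110 μL brought to 3050 μL → factor 3050/110 = 27.727
Step 3: 35 μL + 5.3 mL = 5335 μL total → factor 5335/35 = 152.43
Step 4: 125 μL + 250 μL = 375 μL total → factor 375/125 = 3
Overall dilution factor = 32.923 × 27.727 × 152.43 × 3 = 4.1744 × 10^5
Final = 2.50 mM / 4.1744 × 10^5 = 5.989 × 10^-6 mM = 5.99 nM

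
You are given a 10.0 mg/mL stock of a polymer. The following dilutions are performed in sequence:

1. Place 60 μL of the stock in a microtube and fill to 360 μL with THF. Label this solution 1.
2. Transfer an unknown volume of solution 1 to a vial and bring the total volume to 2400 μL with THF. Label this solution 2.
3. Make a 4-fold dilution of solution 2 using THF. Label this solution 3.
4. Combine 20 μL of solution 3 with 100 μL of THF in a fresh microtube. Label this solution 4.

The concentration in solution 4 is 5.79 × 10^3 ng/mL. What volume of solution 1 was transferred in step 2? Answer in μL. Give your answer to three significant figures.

200 μL

Step 1: 60 μL brought to 360 μL → factor 360/60 = 6
Step 2: v brought to 2400 μL → factor = 2400 μL/v
Step 3: 4-fold → factor 4
Step 4: 20 μL + 100 μL = 120 μL total → factor 120/20 = 6
Product of known-step factors = 144
Overall factor = 10.0 mg/mL / (5.79 × 10^3 ng/mL) = 1727.1
Step-2 factor = 1727.1 / 144 = 11.994
v = 2400 μL / 11.994 = 200 μL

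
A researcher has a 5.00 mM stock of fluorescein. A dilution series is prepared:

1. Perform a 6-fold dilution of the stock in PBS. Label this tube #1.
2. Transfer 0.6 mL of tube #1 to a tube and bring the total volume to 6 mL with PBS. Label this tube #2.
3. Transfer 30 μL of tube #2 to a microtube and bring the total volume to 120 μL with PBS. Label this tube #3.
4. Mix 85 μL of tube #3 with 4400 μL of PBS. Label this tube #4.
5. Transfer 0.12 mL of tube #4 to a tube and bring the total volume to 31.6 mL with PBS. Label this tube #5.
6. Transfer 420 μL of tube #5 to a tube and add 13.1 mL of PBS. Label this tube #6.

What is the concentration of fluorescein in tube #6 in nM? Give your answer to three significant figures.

Step 1: 6-fold → factor 6
Step 2: 0.6 mL brought to 6 mL → factor 6/0.6 = 10
Step 3: 30 μL brought to 120 μL → factor 120/30 = 4
Step 4: 85 μL + 4400 μL = 4485 μL total → factor 4485/85 = 52.765
Step 5: 0.12 mL brought to 31.6 mL → factor 31.6/0.12 = 263.33
Step 6: 420 μL + 13.1 mL = 13520 μL total → factor 13520/420 = 32.19
Overall dilution factor = 6 × 10 × 4 × 52.765 × 263.33 × 32.19 = 1.0735 × 10^8
Final = 5.00 mM / 1.0735 × 10^8 = 4.658 × 10^-8 mM = 0.0466 nM

0.0466 nM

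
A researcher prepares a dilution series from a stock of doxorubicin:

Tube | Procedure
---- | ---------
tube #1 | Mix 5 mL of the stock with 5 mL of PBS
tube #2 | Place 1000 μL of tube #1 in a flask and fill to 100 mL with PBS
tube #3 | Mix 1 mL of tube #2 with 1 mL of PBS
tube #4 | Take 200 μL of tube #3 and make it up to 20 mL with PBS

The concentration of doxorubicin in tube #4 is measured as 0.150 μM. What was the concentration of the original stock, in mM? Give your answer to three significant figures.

6.00 mM

Step 1: 5 mL + 5 mL = 10 mL total → factor 10/5 = 2
Step 2: 1000 μL brought to 100 mL → factor 1 × 10^5/1000 = 100
Step 3: 1 mL + 1 mL = 2 mL total → factor 2/1 = 2
Step 4: 200 μL brought to 20 mL → factor 20000/200 = 100
Overall dilution factor = 2 × 100 × 2 × 100 = 40000
Stock = 0.150 μM × 40000 = 6000 μM = 6.00 mM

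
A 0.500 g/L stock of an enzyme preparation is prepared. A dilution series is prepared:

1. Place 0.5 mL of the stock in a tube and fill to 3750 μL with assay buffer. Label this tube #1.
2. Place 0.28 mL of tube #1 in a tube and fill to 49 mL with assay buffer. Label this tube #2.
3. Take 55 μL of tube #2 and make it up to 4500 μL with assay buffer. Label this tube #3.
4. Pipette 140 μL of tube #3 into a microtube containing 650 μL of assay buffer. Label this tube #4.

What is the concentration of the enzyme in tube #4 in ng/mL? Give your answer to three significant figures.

0.825 ng/mL

Step 1: 0.5 mL brought to 3750 μL → factor 3.75/0.5 = 7.5
Step 2: 0.28 mL brought to 49 mL → factor 49/0.28 = 175
Step 3: 55 μL brought to 4500 μL → factor 4500/55 = 81.818
Step 4: 140 μL + 650 μL = 790 μL total → factor 790/140 = 5.6429
Overall dilution factor = 7.5 × 175 × 81.818 × 5.6429 = 6.0597 × 10^5
Final = 0.500 g/L / 6.0597 × 10^5 = 8.251 × 10^-7 g/L = 0.825 ng/mL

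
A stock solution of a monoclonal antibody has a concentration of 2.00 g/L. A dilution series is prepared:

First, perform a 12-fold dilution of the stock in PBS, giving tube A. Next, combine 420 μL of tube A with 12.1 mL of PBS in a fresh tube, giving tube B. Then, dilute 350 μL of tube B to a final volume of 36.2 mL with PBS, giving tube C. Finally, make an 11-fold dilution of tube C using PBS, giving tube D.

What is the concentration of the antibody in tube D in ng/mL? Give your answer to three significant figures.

4.91 ng/mL

Step 1: 12-fold → factor 12
Step 2: 420 μL + 12.1 mL = 12520 μL total → factor 12520/420 = 29.81
Step 3: 350 μL brought to 36.2 mL → factor 36200/350 = 103.43
Step 4: 11-fold → factor 11
Overall dilution factor = 12 × 29.81 × 103.43 × 11 = 4.0698 × 10^5
Final = 2.00 g/L / 4.0698 × 10^5 = 4.914 × 10^-6 g/L = 4.91 ng/mL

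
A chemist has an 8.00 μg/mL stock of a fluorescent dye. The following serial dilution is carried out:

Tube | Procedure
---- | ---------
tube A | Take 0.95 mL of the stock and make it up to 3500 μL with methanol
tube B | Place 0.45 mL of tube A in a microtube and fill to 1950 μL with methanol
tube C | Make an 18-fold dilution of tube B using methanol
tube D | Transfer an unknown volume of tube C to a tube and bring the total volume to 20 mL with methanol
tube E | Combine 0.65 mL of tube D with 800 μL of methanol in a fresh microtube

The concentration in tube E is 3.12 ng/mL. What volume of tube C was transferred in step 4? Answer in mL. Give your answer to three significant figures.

Step 1: 0.95 mL brought to 3500 μL → factor 3.5/0.95 = 3.6842
Step 2: 0.45 mL brought to 1950 μL → factor 1.95/0.45 = 4.3333
Step 3: 18-fold → factor 18
Step 4: v brought to 20 mL → factor = 20 mL/v
Step 5: 0.65 mL + 800 μL = 1.45 mL total → factor 1.45/0.65 = 2.2308
Product of known-step factors = 641.05
Overall factor = 8.00 μg/mL / (3.12 ng/mL) = 2564.1
Step-4 factor = 2564.1 / 641.05 = 3.9998
v = 20 mL / 3.9998 = 5.00 mL

5.00 mL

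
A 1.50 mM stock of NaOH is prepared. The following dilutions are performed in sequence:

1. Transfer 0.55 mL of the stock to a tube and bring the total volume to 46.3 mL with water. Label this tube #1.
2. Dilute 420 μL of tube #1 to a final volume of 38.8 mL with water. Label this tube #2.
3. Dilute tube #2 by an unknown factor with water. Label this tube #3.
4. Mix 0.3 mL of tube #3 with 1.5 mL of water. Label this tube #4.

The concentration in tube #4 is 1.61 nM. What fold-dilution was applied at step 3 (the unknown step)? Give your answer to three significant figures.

Step 1: 0.55 mL brought to 46.3 mL → factor 46.3/0.55 = 84.182
Step 2: 420 μL brought to 38.8 mL → factor 38800/420 = 92.381
Step 3: unknown factor x
Step 4: 0.3 mL + 1.5 mL = 1.8 mL total → factor 1.8/0.3 = 6
Product of known-step factors = 46661
Overall factor = 1.50 mM / (1.61 nM) = 9.3168 × 10^5
x = 9.3168 × 10^5 / 46661 = 20.0

20.0-fold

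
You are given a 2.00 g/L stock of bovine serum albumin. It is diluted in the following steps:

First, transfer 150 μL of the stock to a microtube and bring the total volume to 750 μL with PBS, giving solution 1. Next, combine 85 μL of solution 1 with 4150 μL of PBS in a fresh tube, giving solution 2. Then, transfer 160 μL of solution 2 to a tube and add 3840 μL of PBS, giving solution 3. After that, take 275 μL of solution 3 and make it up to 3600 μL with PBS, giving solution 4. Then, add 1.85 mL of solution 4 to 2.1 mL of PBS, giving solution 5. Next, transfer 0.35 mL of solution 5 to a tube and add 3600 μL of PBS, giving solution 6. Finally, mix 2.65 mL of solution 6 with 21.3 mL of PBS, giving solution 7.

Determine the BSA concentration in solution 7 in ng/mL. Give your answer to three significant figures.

0.113 ng/mL

Step 1: 150 μL brought to 750 μL → factor 750/150 = 5
Step 2: 85 μL + 4150 μL = 4235 μL total → factor 4235/85 = 49.824
Step 3: 160 μL + 3840 μL = 4000 μL total → factor 4000/160 = 25
Step 4: 275 μL brought to 3600 μL → factor 3600/275 = 13.091
Step 5: 1.85 mL + 2.1 mL = 3.95 mL total → factor 3.95/1.85 = 2.1351
Step 6: 0.35 mL + 3600 μL = 3.95 mL total → factor 3.95/0.35 = 11.286
Step 7: 2.65 mL + 21.3 mL = 23.95 mL total → factor 23.95/2.65 = 9.0377
Overall dilution factor = 5 × 49.824 × 25 × 13.091 × 2.1351 × 11.286 × 9.0377 = 1.7755 × 10^7
Final = 2.00 g/L / 1.7755 × 10^7 = 1.126 × 10^-7 g/L = 0.113 ng/mL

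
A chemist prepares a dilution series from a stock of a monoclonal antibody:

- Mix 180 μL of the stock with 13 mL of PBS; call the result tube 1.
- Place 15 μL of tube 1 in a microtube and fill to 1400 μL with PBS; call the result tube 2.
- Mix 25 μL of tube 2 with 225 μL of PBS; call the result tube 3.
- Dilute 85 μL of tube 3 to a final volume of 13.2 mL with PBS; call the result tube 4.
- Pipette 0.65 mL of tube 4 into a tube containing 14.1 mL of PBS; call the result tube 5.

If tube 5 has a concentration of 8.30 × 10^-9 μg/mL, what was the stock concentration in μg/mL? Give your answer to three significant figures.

2.00 μg/mL

Step 1: 180 μL + 13 mL = 13180 μL total → factor 13180/180 = 73.222
Step 2: 15 μL brought to 1400 μL → factor 1400/15 = 93.333
Step 3: 25 μL + 225 μL = 250 μL total → factor 250/25 = 10
Step 4: 85 μL brought to 13.2 mL → factor 13200/85 = 155.29
Step 5: 0.65 mL + 14.1 mL = 14.75 mL total → factor 14.75/0.65 = 22.692
Overall dilution factor = 73.222 × 93.333 × 10 × 155.29 × 22.692 = 2.4083 × 10^8
Stock = 8.30 × 10^-9 μg/mL × 2.4083 × 10^8 = 2.00 μg/mL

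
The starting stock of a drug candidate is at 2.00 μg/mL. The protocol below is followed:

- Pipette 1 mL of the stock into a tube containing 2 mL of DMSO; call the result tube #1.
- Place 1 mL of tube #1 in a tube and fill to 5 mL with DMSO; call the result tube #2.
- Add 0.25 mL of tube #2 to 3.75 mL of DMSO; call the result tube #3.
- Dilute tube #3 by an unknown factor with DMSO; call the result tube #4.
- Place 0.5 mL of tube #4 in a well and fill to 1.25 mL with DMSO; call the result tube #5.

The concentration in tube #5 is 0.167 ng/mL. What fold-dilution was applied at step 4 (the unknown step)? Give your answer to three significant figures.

20.0-fold

Step 1: 1 mL + 2 mL = 3 mL total → factor 3/1 = 3
Step 2: 1 mL brought to 5 mL → factor 5/1 = 5
Step 3: 0.25 mL + 3.75 mL = 4 mL total → factor 4/0.25 = 16
Step 4: unknown factor x
Step 5: 0.5 mL brought to 1.25 mL → factor 1.25/0.5 = 2.5
Product of known-step factors = 600
Overall factor = 2.00 μg/mL / (0.167 ng/mL) = 11976
x = 11976 / 600 = 20.0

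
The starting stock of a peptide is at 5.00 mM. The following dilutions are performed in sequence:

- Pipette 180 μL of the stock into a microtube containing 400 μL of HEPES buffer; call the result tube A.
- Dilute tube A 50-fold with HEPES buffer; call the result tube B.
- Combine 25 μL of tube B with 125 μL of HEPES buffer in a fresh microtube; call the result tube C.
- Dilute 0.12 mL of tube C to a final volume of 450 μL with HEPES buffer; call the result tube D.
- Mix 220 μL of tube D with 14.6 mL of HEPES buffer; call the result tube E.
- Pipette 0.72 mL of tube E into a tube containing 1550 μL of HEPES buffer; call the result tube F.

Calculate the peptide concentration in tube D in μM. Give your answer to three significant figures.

1.38 μM

Step 1: 180 μL + 400 μL = 580 μL total → factor 580/180 = 3.2222
Step 2: 50-fold → factor 50
Step 3: 25 μL + 125 μL = 150 μL total → factor 150/25 = 6
Step 4: 0.12 mL brought to 450 μL → factor 0.45/0.12 = 3.75
Dilution factor through tube D = 3.2222 × 50 × 6 × 3.75 = 3625
[tube D] = 5.00 mM / 3625 = 0.001379 mM = 1.38 μM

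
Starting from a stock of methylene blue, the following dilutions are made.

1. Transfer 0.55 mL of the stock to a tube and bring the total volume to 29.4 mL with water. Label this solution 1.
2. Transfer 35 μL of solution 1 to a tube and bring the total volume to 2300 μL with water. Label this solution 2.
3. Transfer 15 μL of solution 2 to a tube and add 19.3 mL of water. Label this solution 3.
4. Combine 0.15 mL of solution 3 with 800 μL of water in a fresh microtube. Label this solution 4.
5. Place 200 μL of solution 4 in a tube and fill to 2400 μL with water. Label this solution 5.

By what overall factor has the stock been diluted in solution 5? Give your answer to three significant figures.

3.44 × 10^8

Step 1: 0.55 mL brought to 29.4 mL → factor 29.4/0.55 = 53.455
Step 2: 35 μL brought to 2300 μL → factor 2300/35 = 65.714
Step 3: 15 μL + 19.3 mL = 19315 μL total → factor 19315/15 = 1287.7
Step 4: 0.15 mL + 800 μL = 0.95 mL total → factor 0.95/0.15 = 6.3333
Step 5: 200 μL brought to 2400 μL → factor 2400/200 = 12
Overall dilution factor = 53.455 × 65.714 × 1287.7 × 6.3333 × 12 = 3.4376 × 10^8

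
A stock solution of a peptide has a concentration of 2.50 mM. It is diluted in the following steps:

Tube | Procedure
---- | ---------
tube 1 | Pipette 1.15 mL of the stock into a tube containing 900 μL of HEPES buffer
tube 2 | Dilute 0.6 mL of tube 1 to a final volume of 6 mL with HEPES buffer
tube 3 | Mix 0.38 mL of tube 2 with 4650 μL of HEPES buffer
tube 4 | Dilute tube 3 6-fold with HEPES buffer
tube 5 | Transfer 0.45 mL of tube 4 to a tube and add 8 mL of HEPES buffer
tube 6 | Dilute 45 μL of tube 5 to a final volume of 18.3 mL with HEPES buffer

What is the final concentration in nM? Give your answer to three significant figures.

Step 1: 1.15 mL + 900 μL = 2.05 mL total → factor 2.05/1.15 = 1.7826
Step 2: 0.6 mL brought to 6 mL → factor 6/0.6 = 10
Step 3: 0.38 mL + 4650 μL = 5.03 mL total → factor 5.03/0.38 = 13.237
Step 4: 6-fold → factor 6
Step 5: 0.45 mL + 8 mL = 8.45 mL total → factor 8.45/0.45 = 18.778
Step 6: 45 μL brought to 18.3 mL → factor 18300/45 = 406.67
Overall dilution factor = 1.7826 × 10 × 13.237 × 6 × 18.778 × 406.67 = 1.0811 × 10^7
Final = 2.50 mM / 1.0811 × 10^7 = 2.312 × 10^-7 mM = 0.231 nM

0.231 nM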